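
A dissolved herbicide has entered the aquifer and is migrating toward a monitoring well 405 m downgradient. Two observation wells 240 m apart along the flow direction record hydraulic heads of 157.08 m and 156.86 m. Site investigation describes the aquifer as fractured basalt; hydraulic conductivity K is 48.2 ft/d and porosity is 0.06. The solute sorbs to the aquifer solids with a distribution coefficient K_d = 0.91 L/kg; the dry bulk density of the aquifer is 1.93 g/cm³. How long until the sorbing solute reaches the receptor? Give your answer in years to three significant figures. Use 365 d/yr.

Hydraulic gradient i = (157.08 − 156.86) / 240 = 0.22 / 240 = 9.167e-4
K = 48.2 ft/d × 0.3048 = 14.69 m/d
Darcy flux q = K·i = 14.69 × 9.167e-4 = 0.01347 m/d
v_s = q/n_e = 0.01347/0.06 = 0.2245 m/d
Retardation R = 1 + ρ_b·K_d/n = 1 + 1.93×0.91/0.06 = 30.27
Contaminant velocity v_c = v/R = 0.2245/30.27 = 0.007415 m/d
t = L/v_c = 405/0.007415 = 54620 d
   = 54620/365 = 150 yr

150 years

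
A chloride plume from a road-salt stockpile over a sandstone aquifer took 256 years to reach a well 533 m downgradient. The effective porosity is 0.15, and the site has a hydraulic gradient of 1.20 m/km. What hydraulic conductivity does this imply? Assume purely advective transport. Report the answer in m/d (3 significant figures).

0.713 m/d

t = 256 years = 93440 d
v = L / t = 533 / 93440 = 0.005704 m/d
K = v · n / i = 0.005704 × 0.15 / 0.0012 = 0.713 m/d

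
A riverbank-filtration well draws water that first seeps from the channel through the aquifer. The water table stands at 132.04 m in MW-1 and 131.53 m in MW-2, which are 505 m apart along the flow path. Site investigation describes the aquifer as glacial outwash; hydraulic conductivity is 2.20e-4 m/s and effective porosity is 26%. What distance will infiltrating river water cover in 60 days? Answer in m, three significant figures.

4.43 m

Hydraulic gradient i = (132.04 − 131.53) / 505 = 0.51 / 505 = 0.001010
K = 2.20e-4 m/s × 86400 s/d = 19.01 m/d
Darcy flux q = K·i = 19.01 × 0.001010 = 0.01920 m/d
v = Ki/n = 19.01·0.001010/0.26 = 0.07383 m/d
L = v × T = 0.07383 × 60 = 4.430 m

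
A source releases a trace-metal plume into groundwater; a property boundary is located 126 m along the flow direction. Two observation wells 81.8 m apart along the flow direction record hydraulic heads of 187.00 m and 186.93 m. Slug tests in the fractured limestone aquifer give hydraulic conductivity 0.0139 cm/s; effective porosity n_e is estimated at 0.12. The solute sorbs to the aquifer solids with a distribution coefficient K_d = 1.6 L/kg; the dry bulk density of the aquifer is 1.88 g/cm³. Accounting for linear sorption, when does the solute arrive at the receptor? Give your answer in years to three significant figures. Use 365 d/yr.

Hydraulic gradient i = (187.00 − 186.93) / 81.8 = 0.07 / 81.8 = 8.557e-4
K = 0.0139 cm/s × 864 = 12.01 m/d
Specific discharge q = 12.01 × 8.557e-4 = 0.01028 m/d
Average linear velocity = 0.01028 / 0.12 = 0.08564 m/d
Retardation R = 1 + ρ_b·K_d/n = 1 + 1.88×1.6/0.12 = 26.07
Contaminant velocity v_c = v/R = 0.08564/26.07 = 0.003286 m/d
t = L/v_c = 126/0.003286 = 38350 d
   = 38350/365 = 105 yr

105 years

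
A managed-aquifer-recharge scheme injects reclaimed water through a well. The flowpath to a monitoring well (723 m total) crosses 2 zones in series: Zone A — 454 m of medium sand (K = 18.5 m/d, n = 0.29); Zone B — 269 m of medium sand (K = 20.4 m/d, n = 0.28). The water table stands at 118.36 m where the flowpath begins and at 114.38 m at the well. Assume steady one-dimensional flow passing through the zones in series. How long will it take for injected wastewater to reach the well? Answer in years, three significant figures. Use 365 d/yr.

5.38 years

Total head drop ΔH = 118.36 − 114.38 = 3.98 m
Continuity: the same q passes through each zone, so ΔH = q·Σ(L_j/K_j) — the zones act as resistances in series.
Σ(L/K) = 454/18.5 + 269/20.4 = 24.54 + 13.19 = 37.73 d
q = ΔH / Σ(L/K) = 3.98 / 37.73 = 0.1055 m/d (same in every zone)
Zone A: v = q/n = 0.1055/0.29 = 0.3638 m/d → t_A = 454/0.3638 = 1248 d
Zone B: v = q/n = 0.1055/0.28 = 0.3768 m/d → t_B = 269/0.3768 = 714.0 d
Total t = 1248 + 714.0 = 1962 d
   = 1962 / 365 = 5.38 yr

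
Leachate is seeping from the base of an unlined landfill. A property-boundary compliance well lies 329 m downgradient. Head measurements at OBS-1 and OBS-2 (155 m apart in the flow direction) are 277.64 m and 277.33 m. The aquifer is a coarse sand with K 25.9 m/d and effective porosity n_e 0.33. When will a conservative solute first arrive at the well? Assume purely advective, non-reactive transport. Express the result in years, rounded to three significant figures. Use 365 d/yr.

Hydraulic gradient i = (277.64 − 277.33) / 155 = 0.31 / 155 = 0.002000
Specific discharge q = 25.9 × 0.002000 = 0.05180 m/d
v_s = q/n_e = 0.05180/0.33 = 0.1570 m/d
t = L / v = 329 / 0.1570 = 2096 d
   = 2096 / 365 = 5.74 yr

5.74 years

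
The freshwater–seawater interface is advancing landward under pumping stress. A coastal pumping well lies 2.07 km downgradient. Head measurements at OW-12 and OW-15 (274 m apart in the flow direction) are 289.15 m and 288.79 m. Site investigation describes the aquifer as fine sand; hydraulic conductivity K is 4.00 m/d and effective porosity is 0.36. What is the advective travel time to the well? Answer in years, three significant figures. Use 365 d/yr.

388 years

Hydraulic gradient i = (289.15 − 288.79) / 274 = 0.36 / 274 = 0.001314
q = Ki = 4.00 × 0.001314 = 0.005255 m/d
v_s = q/n_e = 0.005255/0.36 = 0.01460 m/d
L = 2.07 km = 2070 m
t = L / v = 2070 / 0.01460 = 141800 d
   = 141800 / 365 = 388 yr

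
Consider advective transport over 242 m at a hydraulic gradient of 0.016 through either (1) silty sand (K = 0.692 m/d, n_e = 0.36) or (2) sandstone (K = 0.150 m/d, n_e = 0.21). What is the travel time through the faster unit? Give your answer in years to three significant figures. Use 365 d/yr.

Unit 1 (silty sand): v = 0.692×0.016/0.36 = 0.03076 m/d, t = 242/0.03076 = 7868 d
Unit 2 (sandstone): v = 0.150×0.016/0.21 = 0.01143 m/d, t = 242/0.01143 = 21180 d
Faster: 7868 d / 365 = 21.6 yr

21.6 years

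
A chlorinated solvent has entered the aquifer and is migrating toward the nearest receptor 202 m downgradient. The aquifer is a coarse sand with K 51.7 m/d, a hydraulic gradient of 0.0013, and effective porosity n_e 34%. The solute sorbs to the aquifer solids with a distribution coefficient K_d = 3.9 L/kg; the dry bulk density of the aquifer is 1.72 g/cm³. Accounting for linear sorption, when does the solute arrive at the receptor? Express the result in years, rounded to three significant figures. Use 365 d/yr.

Darcy flux q = K·i = 51.7 × 0.0013 = 0.06721 m/d
v = Ki/n = 51.7·0.0013/0.34 = 0.1977 m/d
Retardation R = 1 + ρ_b·K_d/n = 1 + 1.72×3.9/0.34 = 20.73
Contaminant velocity v_c = v/R = 0.1977/20.73 = 0.009536 m/d
t = L/v_c = 202/0.009536 = 21180 d
   = 21180/365 = 58.0 yr

58.0 years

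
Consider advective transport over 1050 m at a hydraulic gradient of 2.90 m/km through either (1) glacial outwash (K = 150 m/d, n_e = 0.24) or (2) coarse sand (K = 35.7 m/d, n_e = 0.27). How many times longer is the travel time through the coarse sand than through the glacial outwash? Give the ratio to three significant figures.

Unit 1 (glacial outwash): v = 150×0.0029/0.24 = 1.812 m/d, t = 1050/1.812 = 579.3 d
Unit 2 (coarse sand): v = 35.7×0.0029/0.27 = 0.3834 m/d, t = 1050/0.3834 = 2738 d
t(coarse sand) / t(glacial outwash) = 2738/579.3 = 4.73

4.73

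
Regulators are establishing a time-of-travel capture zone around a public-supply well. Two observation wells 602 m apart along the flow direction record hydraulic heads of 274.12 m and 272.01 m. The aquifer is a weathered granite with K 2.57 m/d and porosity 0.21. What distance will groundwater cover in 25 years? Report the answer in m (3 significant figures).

Hydraulic gradient i = (274.12 − 272.01) / 602 = 2.11 / 602 = 0.003505
Specific discharge q = 2.57 × 0.003505 = 0.009008 m/d
v_s = q/n_e = 0.009008/0.21 = 0.04289 m/d
T = 25 yr × 365 = 9125 d
L = v × T = 0.04289 × 9125 = 391.4 m

391 m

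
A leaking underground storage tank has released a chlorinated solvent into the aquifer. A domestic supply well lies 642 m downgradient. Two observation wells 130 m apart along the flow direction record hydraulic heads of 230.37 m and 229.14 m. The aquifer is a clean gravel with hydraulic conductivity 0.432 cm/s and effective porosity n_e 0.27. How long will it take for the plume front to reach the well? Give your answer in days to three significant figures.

Hydraulic gradient i = (230.37 − 229.14) / 130 = 1.23 / 130 = 0.009462
K = 0.432 cm/s × 864 = 373.2 m/d
Darcy flux q = K·i = 373.2 × 0.009462 = 3.532 m/d
v_s = q/n_e = 3.532/0.27 = 13.08 m/d
t = L / v = 642 / 13.08 = 49.08 d

49.1 days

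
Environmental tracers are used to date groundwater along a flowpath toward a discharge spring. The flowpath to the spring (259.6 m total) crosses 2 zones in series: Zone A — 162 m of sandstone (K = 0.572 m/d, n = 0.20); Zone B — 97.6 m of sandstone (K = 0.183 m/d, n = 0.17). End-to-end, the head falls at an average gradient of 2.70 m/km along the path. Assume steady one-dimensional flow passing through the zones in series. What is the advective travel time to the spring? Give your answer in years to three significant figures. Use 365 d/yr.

156 years

For zones in series the flux q is common to all zones; the equivalent conductivity is the harmonic (thickness-weighted) mean, K_eq = L_total / Σ(L_j/K_j).
Σ(L/K) = 162/0.572 + 97.6/0.183 = 283.2 + 533.3 = 816.6 d
K_eq = L_total / Σ(L/K) = 259.6 / 816.6 = 0.3179 m/d
q = K_eq · i = 0.3179 × 0.0027 = 8.584e-4 m/d (same in every zone)
Zone A: v = q/n = 8.584e-4/0.20 = 0.004292 m/d → t_A = 162/0.004292 = 37740 d
Zone B: v = q/n = 8.584e-4/0.17 = 0.005049 m/d → t_B = 97.6/0.005049 = 19330 d
Total t = 37740 + 19330 = 57070 d
   = 57070 / 365 = 156 yr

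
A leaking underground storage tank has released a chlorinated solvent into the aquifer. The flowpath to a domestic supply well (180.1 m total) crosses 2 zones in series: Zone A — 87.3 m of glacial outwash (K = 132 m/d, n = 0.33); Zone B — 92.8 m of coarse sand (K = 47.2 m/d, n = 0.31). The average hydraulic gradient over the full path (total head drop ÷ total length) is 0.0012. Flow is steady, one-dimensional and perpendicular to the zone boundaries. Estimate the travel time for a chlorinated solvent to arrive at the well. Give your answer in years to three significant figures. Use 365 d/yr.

Steady 1-D flow in series ⇒ the Darcy flux q is identical in every zone and the zone head losses add (resistances L/K in series).
Σ(L/K) = 87.3/132 + 92.8/47.2 = 0.6614 + 1.966 = 2.627 d
K_eq = L_total / Σ(L/K) = 180.1 / 2.627 = 68.55 m/d
q = K_eq · i = 68.55 × 0.0012 = 0.08225 m/d (same in every zone)
Zone A: v = q/n = 0.08225/0.33 = 0.2493 m/d → t_A = 87.3/0.2493 = 350.2 d
Zone B: v = q/n = 0.08225/0.31 = 0.2653 m/d → t_B = 92.8/0.2653 = 349.7 d
Total t = 350.2 + 349.7 = 700.0 d
   = 700.0 / 365 = 1.92 yr

1.92 years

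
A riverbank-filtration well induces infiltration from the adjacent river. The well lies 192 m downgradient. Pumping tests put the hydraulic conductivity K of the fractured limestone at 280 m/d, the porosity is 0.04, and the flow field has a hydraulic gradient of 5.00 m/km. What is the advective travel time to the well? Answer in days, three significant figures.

5.49 days

Specific discharge q = 280 × 0.0050 = 1.400 m/d
Average linear velocity = 1.400 / 0.04 = 35.00 m/d
t = L / v = 192 / 35.00 = 5.486 d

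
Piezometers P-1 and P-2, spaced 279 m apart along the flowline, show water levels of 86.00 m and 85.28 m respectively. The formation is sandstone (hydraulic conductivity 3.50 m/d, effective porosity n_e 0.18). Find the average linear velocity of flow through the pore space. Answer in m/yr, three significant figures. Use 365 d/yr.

Hydraulic gradient i = (86.00 − 85.28) / 279 = 0.72 / 279 = 0.002581
q = Ki = 3.50 × 0.002581 = 0.009032 m/d
v = Ki/n = 3.50·0.002581/0.18 = 0.05018 m/d
   = 0.05018 × 365 = 18.3 m/yr

18.3 m/yr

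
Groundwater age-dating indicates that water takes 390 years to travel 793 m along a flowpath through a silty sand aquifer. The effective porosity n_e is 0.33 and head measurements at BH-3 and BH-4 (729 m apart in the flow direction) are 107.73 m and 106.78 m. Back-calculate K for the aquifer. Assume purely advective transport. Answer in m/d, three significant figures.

Hydraulic gradient i = (107.73 − 106.78) / 729 = 0.95 / 729 = 0.001303
t = 390 years = 142400 d
v = L / t = 793 / 142400 = 0.005571 m/d
K = v · n / i = 0.005571 × 0.33 / 0.001303 = 1.41 m/d

1.41 m/d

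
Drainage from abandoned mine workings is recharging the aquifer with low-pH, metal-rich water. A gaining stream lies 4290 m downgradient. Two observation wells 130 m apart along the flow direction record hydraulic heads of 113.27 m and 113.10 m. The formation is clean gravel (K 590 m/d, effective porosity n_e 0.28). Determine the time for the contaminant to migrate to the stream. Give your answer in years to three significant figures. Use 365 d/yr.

4.27 years

Hydraulic gradient i = (113.27 − 113.10) / 130 = 0.17 / 130 = 0.001308
Darcy flux q = K·i = 590 × 0.001308 = 0.7715 m/d
Average linear velocity = 0.7715 / 0.28 = 2.755 m/d
t = L / v = 4290 / 2.755 = 1557 d
   = 1557 / 365 = 4.27 yr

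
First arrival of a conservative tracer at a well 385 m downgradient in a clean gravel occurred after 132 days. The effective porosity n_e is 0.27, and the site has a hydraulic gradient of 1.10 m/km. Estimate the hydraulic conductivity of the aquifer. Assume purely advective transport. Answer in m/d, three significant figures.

716 m/d

v = L / t = 385 / 132 = 2.917 m/d
K = v · n / i = 2.917 × 0.27 / 0.0011 = 716 m/d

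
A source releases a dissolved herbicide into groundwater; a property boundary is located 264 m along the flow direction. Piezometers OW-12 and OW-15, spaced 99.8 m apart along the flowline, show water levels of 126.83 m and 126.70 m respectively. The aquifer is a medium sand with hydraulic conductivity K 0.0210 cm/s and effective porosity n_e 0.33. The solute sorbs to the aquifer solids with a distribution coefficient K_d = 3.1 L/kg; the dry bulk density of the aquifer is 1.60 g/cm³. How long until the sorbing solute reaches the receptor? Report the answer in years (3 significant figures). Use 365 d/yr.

Hydraulic gradient i = (126.83 − 126.70) / 99.8 = 0.13 / 99.8 = 0.001303
K = 0.0210 cm/s × 864 = 18.14 m/d
Darcy flux q = K·i = 18.14 × 0.001303 = 0.02363 m/d
v_s = q/n_e = 0.02363/0.33 = 0.07162 m/d
Retardation R = 1 + ρ_b·K_d/n = 1 + 1.60×3.1/0.33 = 16.03
Contaminant velocity v_c = v/R = 0.07162/16.03 = 0.004468 m/d
t = L/v_c = 264/0.004468 = 59090 d
   = 59090/365 = 162 yr

162 years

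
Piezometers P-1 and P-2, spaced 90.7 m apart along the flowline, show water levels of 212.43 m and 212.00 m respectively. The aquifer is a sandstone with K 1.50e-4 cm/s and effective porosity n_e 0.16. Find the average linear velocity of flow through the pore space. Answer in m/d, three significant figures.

Hydraulic gradient i = (212.43 − 212.00) / 90.7 = 0.43 / 90.7 = 0.004741
K = 1.50e-4 cm/s × 864 = 0.1296 m/d
Darcy flux q = K·i = 0.1296 × 0.004741 = 6.144e-4 m/d
Average linear velocity = 6.144e-4 / 0.16 = 0.003840 m/d

0.00384 m/d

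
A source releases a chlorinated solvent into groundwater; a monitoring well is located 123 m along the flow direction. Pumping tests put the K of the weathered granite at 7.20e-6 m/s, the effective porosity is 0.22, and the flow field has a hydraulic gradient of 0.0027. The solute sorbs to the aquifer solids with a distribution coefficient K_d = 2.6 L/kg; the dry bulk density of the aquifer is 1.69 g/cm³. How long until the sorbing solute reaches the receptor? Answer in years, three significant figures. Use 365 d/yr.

K = 7.20e-6 m/s × 86400 s/d = 0.6221 m/d
q = Ki = 0.6221 × 0.0027 = 0.001680 m/d
Seepage velocity v = q / n = 0.001680 / 0.22 = 0.007635 m/d
Retardation R = 1 + ρ_b·K_d/n = 1 + 1.69×2.6/0.22 = 20.97
Contaminant velocity v_c = v/R = 0.007635/20.97 = 3.640e-4 m/d
t = L/v_c = 123/3.640e-4 = 337900 d
   = 337900/365 = 926 yr

926 years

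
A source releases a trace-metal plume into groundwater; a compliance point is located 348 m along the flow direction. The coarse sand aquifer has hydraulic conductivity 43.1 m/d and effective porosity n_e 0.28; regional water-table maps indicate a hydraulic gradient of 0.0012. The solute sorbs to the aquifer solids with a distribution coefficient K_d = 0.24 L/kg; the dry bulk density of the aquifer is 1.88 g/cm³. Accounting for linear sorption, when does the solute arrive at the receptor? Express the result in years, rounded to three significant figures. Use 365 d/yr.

13.5 years

Darcy flux q = K·i = 43.1 × 0.0012 = 0.05172 m/d
Seepage velocity v = q / n = 0.05172 / 0.28 = 0.1847 m/d
Retardation R = 1 + ρ_b·K_d/n = 1 + 1.88×0.24/0.28 = 2.611
Contaminant velocity v_c = v/R = 0.1847/2.611 = 0.07073 m/d
t = L/v_c = 348/0.07073 = 4920 d
   = 4920/365 = 13.5 yr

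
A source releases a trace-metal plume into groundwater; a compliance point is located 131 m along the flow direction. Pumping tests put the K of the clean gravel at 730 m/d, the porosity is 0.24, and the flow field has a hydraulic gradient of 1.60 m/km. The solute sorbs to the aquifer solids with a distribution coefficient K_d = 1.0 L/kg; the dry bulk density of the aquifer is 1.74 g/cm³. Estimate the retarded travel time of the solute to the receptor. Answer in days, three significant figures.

Darcy flux q = K·i = 730 × 0.0016 = 1.168 m/d
Average linear velocity = 1.168 / 0.24 = 4.867 m/d
Retardation R = 1 + ρ_b·K_d/n = 1 + 1.74×1.0/0.24 = 8.250
Contaminant velocity v_c = v/R = 4.867/8.250 = 0.5899 m/d
t = L/v_c = 131/0.5899 = 222.1 d

222 days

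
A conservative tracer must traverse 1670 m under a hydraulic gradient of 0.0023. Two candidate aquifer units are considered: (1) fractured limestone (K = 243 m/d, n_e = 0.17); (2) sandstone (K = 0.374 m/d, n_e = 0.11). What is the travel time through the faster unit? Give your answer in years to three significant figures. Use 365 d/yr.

Unit 1 (fractured limestone): v = 243×0.0023/0.17 = 3.288 m/d, t = 1670/3.288 = 508.0 d
Unit 2 (sandstone): v = 0.374×0.0023/0.11 = 0.007820 m/d, t = 1670/0.007820 = 213600 d
Faster: 508.0 d / 365 = 1.39 yr

1.39 years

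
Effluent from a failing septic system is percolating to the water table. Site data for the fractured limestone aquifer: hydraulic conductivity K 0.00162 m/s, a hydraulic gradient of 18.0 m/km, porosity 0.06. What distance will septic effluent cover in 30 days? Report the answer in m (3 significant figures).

1260 m

K = 0.00162 m/s × 86400 s/d = 140.0 m/d
Darcy flux q = K·i = 140.0 × 0.018 = 2.519 m/d
Seepage velocity v = q / n = 2.519 / 0.06 = 41.99 m/d
L = v × T = 41.99 × 30 = 1260 m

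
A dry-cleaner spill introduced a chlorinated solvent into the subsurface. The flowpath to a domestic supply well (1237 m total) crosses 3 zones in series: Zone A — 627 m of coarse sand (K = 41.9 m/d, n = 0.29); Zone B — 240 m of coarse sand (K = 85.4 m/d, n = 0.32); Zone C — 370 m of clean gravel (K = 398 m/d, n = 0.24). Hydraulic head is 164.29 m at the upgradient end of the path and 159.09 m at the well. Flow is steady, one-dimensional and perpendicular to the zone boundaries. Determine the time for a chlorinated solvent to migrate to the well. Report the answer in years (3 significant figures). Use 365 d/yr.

3.42 years

Total head drop ΔH = 164.29 − 159.09 = 5.20 m
Continuity: the same q passes through each zone, so ΔH = q·Σ(L_j/K_j) — the zones act as resistances in series.
Σ(L/K) = 627/41.9 + 240/85.4 + 370/398 = 14.96 + 2.810 + 0.9296 = 18.70 d
q = ΔH / Σ(L/K) = 5.20 / 18.70 = 0.2780 m/d (same in every zone)
Zone A: v = q/n = 0.2780/0.29 = 0.9587 m/d → t_A = 627/0.9587 = 654.0 d
Zone B: v = q/n = 0.2780/0.32 = 0.8688 m/d → t_B = 240/0.8688 = 276.2 d
Zone C: v = q/n = 0.2780/0.24 = 1.158 m/d → t_C = 370/1.158 = 319.4 d
Total t = 654.0 + 276.2 + 319.4 = 1250 d
   = 1250 / 365 = 3.42 yr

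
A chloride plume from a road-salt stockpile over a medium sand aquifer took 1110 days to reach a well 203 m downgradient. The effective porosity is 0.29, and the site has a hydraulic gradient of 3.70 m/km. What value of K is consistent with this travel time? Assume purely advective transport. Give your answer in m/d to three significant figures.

14.3 m/d

v = L / t = 203 / 1110 = 0.1829 m/d
K = v · n / i = 0.1829 × 0.29 / 0.0037 = 14.3 m/d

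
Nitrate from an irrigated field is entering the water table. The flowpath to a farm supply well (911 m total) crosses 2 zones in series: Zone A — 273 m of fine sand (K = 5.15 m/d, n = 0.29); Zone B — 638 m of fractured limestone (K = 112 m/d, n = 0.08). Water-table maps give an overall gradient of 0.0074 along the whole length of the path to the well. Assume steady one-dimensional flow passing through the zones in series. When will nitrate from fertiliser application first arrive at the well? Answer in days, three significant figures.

1130 days

Steady 1-D flow in series ⇒ the Darcy flux q is identical in every zone and the zone head losses add (resistances L/K in series).
Σ(L/K) = 273/5.15 + 638/112 = 53.01 + 5.696 = 58.71 d
K_eq = L_total / Σ(L/K) = 911 / 58.71 = 15.52 m/d
q = K_eq · i = 15.52 × 0.0074 = 0.1148 m/d (same in every zone)
Zone A: v = q/n = 0.1148/0.29 = 0.3960 m/d → t_A = 273/0.3960 = 689.4 d
Zone B: v = q/n = 0.1148/0.08 = 1.435 m/d → t_B = 638/1.435 = 444.5 d
Total t = 689.4 + 444.5 = 1134 d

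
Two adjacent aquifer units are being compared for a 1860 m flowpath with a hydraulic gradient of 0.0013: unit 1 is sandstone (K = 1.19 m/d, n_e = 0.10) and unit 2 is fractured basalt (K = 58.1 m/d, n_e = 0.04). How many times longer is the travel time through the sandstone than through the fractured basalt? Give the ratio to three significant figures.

122

Unit 1 (sandstone): v = 1.19×0.0013/0.10 = 0.01547 m/d, t = 1860/0.01547 = 120200 d
Unit 2 (fractured basalt): v = 58.1×0.0013/0.04 = 1.888 m/d, t = 1860/1.888 = 985.0 d
t(sandstone) / t(fractured basalt) = 120200/985.0 = 122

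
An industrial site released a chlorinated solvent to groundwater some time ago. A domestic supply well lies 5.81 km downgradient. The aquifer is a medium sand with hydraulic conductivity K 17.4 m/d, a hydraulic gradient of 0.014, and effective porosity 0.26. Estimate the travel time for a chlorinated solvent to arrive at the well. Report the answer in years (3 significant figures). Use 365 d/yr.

Darcy flux q = K·i = 17.4 × 0.014 = 0.2436 m/d
Seepage velocity v = q / n = 0.2436 / 0.26 = 0.9369 m/d
L = 5.81 km = 5810 m
t = L / v = 5810 / 0.9369 = 6201 d
   = 6201 / 365 = 17.0 yr

17.0 years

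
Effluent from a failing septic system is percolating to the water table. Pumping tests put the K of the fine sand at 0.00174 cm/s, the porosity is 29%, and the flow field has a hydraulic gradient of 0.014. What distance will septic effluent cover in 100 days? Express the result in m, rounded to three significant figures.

7.26 m

K = 0.00174 cm/s × 864 = 1.503 m/d
q = Ki = 1.503 × 0.014 = 0.02105 m/d
v_s = q/n_e = 0.02105/0.29 = 0.07258 m/d
L = v × T = 0.07258 × 100 = 7.258 m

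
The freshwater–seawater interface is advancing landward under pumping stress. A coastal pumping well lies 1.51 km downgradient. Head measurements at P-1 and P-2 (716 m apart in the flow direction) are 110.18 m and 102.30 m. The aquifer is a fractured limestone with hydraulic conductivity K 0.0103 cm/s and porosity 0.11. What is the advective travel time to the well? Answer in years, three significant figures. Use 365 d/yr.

Hydraulic gradient i = (110.18 − 102.30) / 716 = 7.88 / 716 = 0.01101
K = 0.0103 cm/s × 864 = 8.899 m/d
Darcy flux q = K·i = 8.899 × 0.01101 = 0.09794 m/d
Average linear velocity = 0.09794 / 0.11 = 0.8904 m/d
L = 1.51 km = 1510 m
t = L / v = 1510 / 0.8904 = 1696 d
   = 1696 / 365 = 4.65 yr

4.65 years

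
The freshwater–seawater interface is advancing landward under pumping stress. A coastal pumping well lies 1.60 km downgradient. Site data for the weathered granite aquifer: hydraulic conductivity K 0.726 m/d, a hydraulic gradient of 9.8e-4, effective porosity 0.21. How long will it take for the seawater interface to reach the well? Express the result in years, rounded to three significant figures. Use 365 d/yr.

1290 years

Specific discharge q = 0.726 × 9.8e-4 = 7.115e-4 m/d
v_s = q/n_e = 7.115e-4/0.21 = 0.003388 m/d
L = 1.60 km = 1600 m
t = L / v = 1600 / 0.003388 = 472300 d
   = 472300 / 365 = 1290 yr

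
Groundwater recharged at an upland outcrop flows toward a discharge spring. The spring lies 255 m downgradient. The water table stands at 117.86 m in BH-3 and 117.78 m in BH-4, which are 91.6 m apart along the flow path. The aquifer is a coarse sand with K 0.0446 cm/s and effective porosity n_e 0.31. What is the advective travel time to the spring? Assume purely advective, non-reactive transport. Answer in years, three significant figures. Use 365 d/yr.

6.44 years

Hydraulic gradient i = (117.86 − 117.78) / 91.6 = 0.08 / 91.6 = 8.734e-4
K = 0.0446 cm/s × 864 = 38.53 m/d
Specific discharge q = 38.53 × 8.734e-4 = 0.03365 m/d
Average linear velocity = 0.03365 / 0.31 = 0.1086 m/d
t = L / v = 255 / 0.1086 = 2349 d
   = 2349 / 365 = 6.44 yr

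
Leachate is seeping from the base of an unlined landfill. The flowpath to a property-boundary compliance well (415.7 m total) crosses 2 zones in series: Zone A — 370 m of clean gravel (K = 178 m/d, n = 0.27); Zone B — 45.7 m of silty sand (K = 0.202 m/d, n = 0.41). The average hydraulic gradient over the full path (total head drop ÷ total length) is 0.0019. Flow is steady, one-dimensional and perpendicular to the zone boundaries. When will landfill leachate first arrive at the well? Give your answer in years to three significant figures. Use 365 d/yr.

94.0 years

Continuity: the same q passes through each zone, so ΔH = q·Σ(L_j/K_j) — the zones act as resistances in series.
Σ(L/K) = 370/178 + 45.7/0.202 = 2.079 + 226.2 = 228.3 d
K_eq = L_total / Σ(L/K) = 415.7 / 228.3 = 1.821 m/d
q = K_eq · i = 1.821 × 0.0019 = 0.003459 m/d (same in every zone)
Zone A: v = q/n = 0.003459/0.27 = 0.01281 m/d → t_A = 370/0.01281 = 28880 d
Zone B: v = q/n = 0.003459/0.41 = 0.008437 m/d → t_B = 45.7/0.008437 = 5416 d
Total t = 28880 + 5416 = 34290 d
   = 34290 / 365 = 94.0 yr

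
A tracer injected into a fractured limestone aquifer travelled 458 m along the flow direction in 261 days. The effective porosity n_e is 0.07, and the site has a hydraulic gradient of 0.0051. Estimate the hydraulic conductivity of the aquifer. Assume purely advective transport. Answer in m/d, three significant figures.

v = L / t = 458 / 261 = 1.755 m/d
K = v · n / i = 1.755 × 0.07 / 0.0051 = 24.1 m/d

24.1 m/d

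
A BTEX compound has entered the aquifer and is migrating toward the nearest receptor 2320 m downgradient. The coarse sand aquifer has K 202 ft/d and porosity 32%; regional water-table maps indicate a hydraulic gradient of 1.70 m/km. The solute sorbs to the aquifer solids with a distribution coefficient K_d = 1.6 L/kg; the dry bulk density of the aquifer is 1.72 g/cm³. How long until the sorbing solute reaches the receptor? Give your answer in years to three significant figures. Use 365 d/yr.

K = 202 ft/d × 0.3048 = 61.57 m/d
Darcy flux q = K·i = 61.57 × 0.0017 = 0.1047 m/d
Average linear velocity = 0.1047 / 0.32 = 0.3271 m/d
Retardation R = 1 + ρ_b·K_d/n = 1 + 1.72×1.6/0.32 = 9.600
Contaminant velocity v_c = v/R = 0.3271/9.600 = 0.03407 m/d
t = L/v_c = 2320/0.03407 = 68090 d
   = 68090/365 = 187 yr

187 years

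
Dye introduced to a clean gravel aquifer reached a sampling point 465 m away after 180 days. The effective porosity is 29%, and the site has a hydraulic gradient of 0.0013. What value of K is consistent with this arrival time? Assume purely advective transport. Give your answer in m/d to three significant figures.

v = L / t = 465 / 180 = 2.583 m/d
K = v · n / i = 2.583 × 0.29 / 0.0013 = 576 m/d

576 m/d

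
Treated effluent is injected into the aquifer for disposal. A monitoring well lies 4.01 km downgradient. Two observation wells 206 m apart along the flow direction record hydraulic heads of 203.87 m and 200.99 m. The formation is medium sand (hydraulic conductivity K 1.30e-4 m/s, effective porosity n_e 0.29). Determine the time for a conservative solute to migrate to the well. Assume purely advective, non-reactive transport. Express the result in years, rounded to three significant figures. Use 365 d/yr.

Hydraulic gradient i = (203.87 − 200.99) / 206 = 2.88 / 206 = 0.01398
K = 1.30e-4 m/s × 86400 s/d = 11.23 m/d
Darcy flux q = K·i = 11.23 × 0.01398 = 0.1570 m/d
v = Ki/n = 11.23·0.01398/0.29 = 0.5415 m/d
L = 4.01 km = 4010 m
t = L / v = 4010 / 0.5415 = 7406 d
   = 7406 / 365 = 20.3 yr

20.3 years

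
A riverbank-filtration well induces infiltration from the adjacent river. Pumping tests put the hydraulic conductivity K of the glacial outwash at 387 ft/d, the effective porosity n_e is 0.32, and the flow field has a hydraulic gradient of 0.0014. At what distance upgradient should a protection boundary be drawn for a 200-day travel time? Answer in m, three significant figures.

K = 387 ft/d × 0.3048 = 118.0 m/d
Darcy flux q = K·i = 118.0 × 0.0014 = 0.1651 m/d
Seepage velocity v = q / n = 0.1651 / 0.32 = 0.5161 m/d
L = v × T = 0.5161 × 200 = 103.2 m

103 m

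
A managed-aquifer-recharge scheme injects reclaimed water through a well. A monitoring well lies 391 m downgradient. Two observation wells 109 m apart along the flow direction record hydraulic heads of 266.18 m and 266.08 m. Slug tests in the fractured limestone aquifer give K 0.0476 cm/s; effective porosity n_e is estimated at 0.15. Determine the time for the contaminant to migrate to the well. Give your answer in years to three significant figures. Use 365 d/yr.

Hydraulic gradient i = (266.18 − 266.08) / 109 = 0.10 / 109 = 9.174e-4
K = 0.0476 cm/s × 864 = 41.13 m/d
Darcy flux q = K·i = 41.13 × 9.174e-4 = 0.03773 m/d
Seepage velocity v = q / n = 0.03773 / 0.15 = 0.2515 m/d
t = L / v = 391 / 0.2515 = 1554 d
   = 1554 / 365 = 4.26 yr

4.26 years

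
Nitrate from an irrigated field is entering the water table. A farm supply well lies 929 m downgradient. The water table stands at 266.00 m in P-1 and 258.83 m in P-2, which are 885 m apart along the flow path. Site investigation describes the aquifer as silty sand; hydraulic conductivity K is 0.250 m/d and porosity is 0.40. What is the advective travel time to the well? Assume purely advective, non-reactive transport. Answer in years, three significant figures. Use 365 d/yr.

Hydraulic gradient i = (266.00 − 258.83) / 885 = 7.17 / 885 = 0.008102
q = Ki = 0.250 × 0.008102 = 0.002025 m/d
v_s = q/n_e = 0.002025/0.40 = 0.005064 m/d
t = L / v = 929 / 0.005064 = 183500 d
   = 183500 / 365 = 503 yr

503 years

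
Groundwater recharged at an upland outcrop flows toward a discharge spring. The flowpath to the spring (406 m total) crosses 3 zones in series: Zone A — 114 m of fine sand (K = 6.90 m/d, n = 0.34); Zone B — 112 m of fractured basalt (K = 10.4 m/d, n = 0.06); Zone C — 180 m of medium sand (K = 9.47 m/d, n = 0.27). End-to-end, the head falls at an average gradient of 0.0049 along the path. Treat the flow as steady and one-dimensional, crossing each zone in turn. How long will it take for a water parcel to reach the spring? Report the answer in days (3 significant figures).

2190 days

For zones in series the flux q is common to all zones; the equivalent conductivity is the harmonic (thickness-weighted) mean, K_eq = L_total / Σ(L_j/K_j).
Σ(L/K) = 114/6.90 + 112/10.4 + 180/9.47 = 16.52 + 10.77 + 19.01 = 46.30 d
K_eq = L_total / Σ(L/K) = 406 / 46.30 = 8.769 m/d
q = K_eq · i = 8.769 × 0.0049 = 0.04297 m/d (same in every zone)
Zone A: v = q/n = 0.04297/0.34 = 0.1264 m/d → t_A = 114/0.1264 = 902.0 d
Zone B: v = q/n = 0.04297/0.06 = 0.7162 m/d → t_B = 112/0.7162 = 156.4 d
Zone C: v = q/n = 0.04297/0.27 = 0.1591 m/d → t_C = 180/0.1591 = 1131 d
Total t = 902.0 + 156.4 + 1131 = 2189 d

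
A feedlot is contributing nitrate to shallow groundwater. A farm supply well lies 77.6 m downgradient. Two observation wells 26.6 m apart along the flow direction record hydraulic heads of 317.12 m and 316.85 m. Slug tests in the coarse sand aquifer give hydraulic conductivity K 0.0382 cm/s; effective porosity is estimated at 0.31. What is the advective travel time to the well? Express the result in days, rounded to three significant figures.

Hydraulic gradient i = (317.12 − 316.85) / 26.6 = 0.27 / 26.6 = 0.01015
K = 0.0382 cm/s × 864 = 33.00 m/d
Specific discharge q = 33.00 × 0.01015 = 0.3350 m/d
Average linear velocity = 0.3350 / 0.31 = 1.081 m/d
t = L / v = 77.6 / 1.081 = 71.81 d

71.8 days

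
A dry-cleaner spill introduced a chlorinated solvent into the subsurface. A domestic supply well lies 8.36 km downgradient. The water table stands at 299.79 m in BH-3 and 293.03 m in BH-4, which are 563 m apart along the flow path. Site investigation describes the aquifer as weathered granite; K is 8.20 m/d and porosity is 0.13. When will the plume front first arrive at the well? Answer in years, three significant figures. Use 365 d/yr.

Hydraulic gradient i = (299.79 − 293.03) / 563 = 6.76 / 563 = 0.01201
q = Ki = 8.20 × 0.01201 = 0.09846 m/d
v_s = q/n_e = 0.09846/0.13 = 0.7574 m/d
L = 8.36 km = 8360 m
t = L / v = 8360 / 0.7574 = 11040 d
   = 11040 / 365 = 30.2 yr

30.2 years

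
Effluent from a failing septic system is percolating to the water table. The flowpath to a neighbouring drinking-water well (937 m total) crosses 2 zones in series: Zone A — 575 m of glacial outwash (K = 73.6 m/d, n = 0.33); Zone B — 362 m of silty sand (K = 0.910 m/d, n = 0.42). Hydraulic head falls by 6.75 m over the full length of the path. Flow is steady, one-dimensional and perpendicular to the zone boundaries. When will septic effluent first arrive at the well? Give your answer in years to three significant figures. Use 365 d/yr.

Steady 1-D flow in series ⇒ the Darcy flux q is identical in every zone and the zone head losses add (resistances L/K in series).
Σ(L/K) = 575/73.6 + 362/0.910 = 7.813 + 397.8 = 405.6 d
q = ΔH / Σ(L/K) = 6.75 / 405.6 = 0.01664 m/d (same in every zone)
Zone A: v = q/n = 0.01664/0.33 = 0.05043 m/d → t_A = 575/0.05043 = 11400 d
Zone B: v = q/n = 0.01664/0.42 = 0.03962 m/d → t_B = 362/0.03962 = 9136 d
Total t = 11400 + 9136 = 20540 d
   = 20540 / 365 = 56.3 yr

56.3 years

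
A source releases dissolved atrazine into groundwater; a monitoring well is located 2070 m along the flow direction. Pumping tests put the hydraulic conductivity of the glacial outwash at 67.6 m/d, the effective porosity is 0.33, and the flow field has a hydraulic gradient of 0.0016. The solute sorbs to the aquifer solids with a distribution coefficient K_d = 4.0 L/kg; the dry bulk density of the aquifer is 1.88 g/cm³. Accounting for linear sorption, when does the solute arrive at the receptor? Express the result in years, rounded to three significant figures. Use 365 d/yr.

412 years

Specific discharge q = 67.6 × 0.0016 = 0.1082 m/d
v_s = q/n_e = 0.1082/0.33 = 0.3278 m/d
Retardation R = 1 + ρ_b·K_d/n = 1 + 1.88×4.0/0.33 = 23.79
Contaminant velocity v_c = v/R = 0.3278/23.79 = 0.01378 m/d
t = L/v_c = 2070/0.01378 = 150200 d
   = 150200/365 = 412 yr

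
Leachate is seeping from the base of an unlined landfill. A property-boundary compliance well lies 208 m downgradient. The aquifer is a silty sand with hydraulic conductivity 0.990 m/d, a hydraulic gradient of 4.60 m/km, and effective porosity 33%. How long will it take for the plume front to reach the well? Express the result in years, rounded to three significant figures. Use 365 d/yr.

Darcy flux q = K·i = 0.990 × 0.0046 = 0.004554 m/d
Seepage velocity v = q / n = 0.004554 / 0.33 = 0.01380 m/d
t = L / v = 208 / 0.01380 = 15070 d
   = 15070 / 365 = 41.3 yr

41.3 years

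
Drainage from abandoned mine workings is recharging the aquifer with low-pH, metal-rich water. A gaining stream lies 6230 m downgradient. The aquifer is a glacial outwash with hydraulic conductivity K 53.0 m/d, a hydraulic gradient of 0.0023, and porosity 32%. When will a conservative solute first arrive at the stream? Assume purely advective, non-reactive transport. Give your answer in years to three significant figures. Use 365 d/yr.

44.8 years

Darcy flux q = K·i = 53.0 × 0.0023 = 0.1219 m/d
Seepage velocity v = q / n = 0.1219 / 0.32 = 0.3809 m/d
t = L / v = 6230 / 0.3809 = 16350 d
   = 16350 / 365 = 44.8 yr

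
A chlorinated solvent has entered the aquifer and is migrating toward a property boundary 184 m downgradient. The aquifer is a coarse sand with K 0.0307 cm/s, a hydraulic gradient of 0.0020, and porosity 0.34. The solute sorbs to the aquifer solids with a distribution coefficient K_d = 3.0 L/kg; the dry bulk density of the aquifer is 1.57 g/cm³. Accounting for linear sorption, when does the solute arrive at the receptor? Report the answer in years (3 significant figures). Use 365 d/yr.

48.0 years

K = 0.0307 cm/s × 864 = 26.52 m/d
Darcy flux q = K·i = 26.52 × 0.0020 = 0.05305 m/d
Seepage velocity v = q / n = 0.05305 / 0.34 = 0.1560 m/d
Retardation R = 1 + ρ_b·K_d/n = 1 + 1.57×3.0/0.34 = 14.85
Contaminant velocity v_c = v/R = 0.1560/14.85 = 0.01050 m/d
t = L/v_c = 184/0.01050 = 17520 d
   = 17520/365 = 48.0 yr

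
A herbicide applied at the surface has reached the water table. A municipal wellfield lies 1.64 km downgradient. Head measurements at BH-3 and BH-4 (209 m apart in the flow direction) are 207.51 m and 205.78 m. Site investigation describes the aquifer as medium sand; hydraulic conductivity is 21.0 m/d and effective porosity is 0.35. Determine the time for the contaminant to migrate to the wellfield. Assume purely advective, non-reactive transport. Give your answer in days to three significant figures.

Hydraulic gradient i = (207.51 − 205.78) / 209 = 1.73 / 209 = 0.008278
q = Ki = 21.0 × 0.008278 = 0.1738 m/d
Seepage velocity v = q / n = 0.1738 / 0.35 = 0.4967 m/d
L = 1.64 km = 1640 m
t = L / v = 1640 / 0.4967 = 3302 d

3300 days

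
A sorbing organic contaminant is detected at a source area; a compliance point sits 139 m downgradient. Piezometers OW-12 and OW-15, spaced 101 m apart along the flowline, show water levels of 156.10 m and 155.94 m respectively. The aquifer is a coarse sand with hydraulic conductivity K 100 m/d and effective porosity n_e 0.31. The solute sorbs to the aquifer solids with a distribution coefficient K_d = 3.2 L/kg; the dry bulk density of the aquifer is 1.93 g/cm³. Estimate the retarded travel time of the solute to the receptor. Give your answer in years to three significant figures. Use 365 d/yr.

Hydraulic gradient i = (156.10 − 155.94) / 101 = 0.16 / 101 = 0.001584
Specific discharge q = 100 × 0.001584 = 0.1584 m/d
v = Ki/n = 100·0.001584/0.31 = 0.5110 m/d
Retardation R = 1 + ρ_b·K_d/n = 1 + 1.93×3.2/0.31 = 20.92
Contaminant velocity v_c = v/R = 0.5110/20.92 = 0.02442 m/d
t = L/v_c = 139/0.02442 = 5691 d
   = 5691/365 = 15.6 yr

15.6 years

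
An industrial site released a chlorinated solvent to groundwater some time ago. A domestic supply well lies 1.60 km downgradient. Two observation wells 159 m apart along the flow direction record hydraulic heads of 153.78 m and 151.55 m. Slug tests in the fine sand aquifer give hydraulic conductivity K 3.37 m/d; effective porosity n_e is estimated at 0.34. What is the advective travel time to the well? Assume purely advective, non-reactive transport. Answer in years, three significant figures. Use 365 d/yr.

31.5 years

Hydraulic gradient i = (153.78 − 151.55) / 159 = 2.23 / 159 = 0.01403
Darcy flux q = K·i = 3.37 × 0.01403 = 0.04726 m/d
v_s = q/n_e = 0.04726/0.34 = 0.1390 m/d
L = 1.60 km = 1600 m
t = L / v = 1600 / 0.1390 = 11510 d
   = 11510 / 365 = 31.5 yr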